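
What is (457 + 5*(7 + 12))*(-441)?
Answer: -243432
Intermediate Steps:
(457 + 5*(7 + 12))*(-441) = (457 + 5*19)*(-441) = (457 + 95)*(-441) = 552*(-441) = -243432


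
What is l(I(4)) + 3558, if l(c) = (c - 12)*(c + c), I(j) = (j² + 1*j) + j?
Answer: 4134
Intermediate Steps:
I(j) = j² + 2*j (I(j) = (j² + j) + j = (j + j²) + j = j² + 2*j)
l(c) = 2*c*(-12 + c) (l(c) = (-12 + c)*(2*c) = 2*c*(-12 + c))
l(I(4)) + 3558 = 2*(4*(2 + 4))*(-12 + 4*(2 + 4)) + 3558 = 2*(4*6)*(-12 + 4*6) + 3558 = 2*24*(-12 + 24) + 3558 = 2*24*12 + 3558 = 576 + 3558 = 4134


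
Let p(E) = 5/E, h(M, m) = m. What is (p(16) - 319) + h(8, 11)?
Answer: -4923/16 ≈ -307.69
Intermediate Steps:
(p(16) - 319) + h(8, 11) = (5/16 - 319) + 11 = -5099/16 + 11 = -4923/16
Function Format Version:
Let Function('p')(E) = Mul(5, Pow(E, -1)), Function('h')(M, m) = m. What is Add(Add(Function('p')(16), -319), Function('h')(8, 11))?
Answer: Rational(-4923, 16) ≈ -307.69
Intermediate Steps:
Add(Add(Function('p')(16), -319), Function('h')(8, 11)) = Add(Add(Mul(5, Pow(16, -1)), -319), 11) = Add(Add(Mul(5, Rational(1, 16)), -319), 11) = Add(Add(Rational(5, 16), -319), 11) = Add(Rational(-5099, 16), 11) = Rational(-4923, 16)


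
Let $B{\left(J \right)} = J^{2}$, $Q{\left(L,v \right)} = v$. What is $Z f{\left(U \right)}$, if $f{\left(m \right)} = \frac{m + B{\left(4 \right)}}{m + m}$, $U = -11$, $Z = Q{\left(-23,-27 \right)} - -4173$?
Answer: $- \frac{10365}{11} \approx -942.27$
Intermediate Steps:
$Z = 4146$ ($Z = -27 - -4173 = -27 + 4173 = 4146$)
$f{\left(m \right)} = \frac{16 + m}{2 m}$ ($f{\left(m \right)} = \frac{m + 4^{2}}{m + m} = \frac{m + 16}{2 m} = \left(16 + m\right) \frac{1}{2 m} = \frac{16 + m}{2 m}$)
$Z f{\left(U \right)} = 4146 \frac{16 - 11}{2 \left(-11\right)} = 4146 \cdot \frac{1}{2} \left(- \frac{1}{11}\right) 5 = 4146 \left(- \frac{5}{22}\right) = - \frac{10365}{11}$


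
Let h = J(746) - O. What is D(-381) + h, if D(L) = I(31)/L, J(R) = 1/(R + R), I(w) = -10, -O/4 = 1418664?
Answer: 3225769567813/568452 ≈ 5.6747e+6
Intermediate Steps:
O = -5674656 (O = -4*1418664 = -5674656)
J(R) = 1/(2*R)
D(L) = -10/L
h = 8466586753/1492 (h = (1/2)/746 - 1*(-5674656) = (1/2)*(1/746) + 5674656 = 1/1492 + 5674656 = 8466586753/1492 ≈ 5.6747e+6)
D(-381) + h = -10/(-381) + 8466586753/1492 = -10*(-1/381) + 8466586753/1492 = 10/381 + 8466586753/1492 = 3225769567813/568452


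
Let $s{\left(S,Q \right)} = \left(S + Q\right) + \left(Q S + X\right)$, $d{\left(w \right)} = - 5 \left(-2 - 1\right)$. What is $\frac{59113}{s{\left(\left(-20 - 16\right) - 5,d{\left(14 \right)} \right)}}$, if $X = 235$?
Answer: $- \frac{59113}{406} \approx -145.6$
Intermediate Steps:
$d{\left(w \right)} = 15$ ($d{\left(w \right)} = \left(-5\right) \left(-3\right) = 15$)
$s{\left(S,Q \right)} = 235 + Q + S + Q S$ ($s{\left(S,Q \right)} = \left(S + Q\right) + \left(Q S + 235\right) = \left(Q + S\right) + \left(235 + Q S\right) = 235 + Q + S + Q S$)
$\frac{59113}{s{\left(\left(-20 - 16\right) - 5,d{\left(14 \right)} \right)}} = \frac{59113}{235 + 15 - 41 + 15 \left(\left(-20 - 16\right) - 5\right)} = \frac{59113}{235 + 15 - 41 + 15 \left(-36 - 5\right)} = \frac{59113}{235 + 15 - 41 + 15 \left(-41\right)} = \frac{59113}{235 + 15 - 41 - 615} = \frac{59113}{-406} = 59113 \left(- \frac{1}{406}\right) = - \frac{59113}{406}$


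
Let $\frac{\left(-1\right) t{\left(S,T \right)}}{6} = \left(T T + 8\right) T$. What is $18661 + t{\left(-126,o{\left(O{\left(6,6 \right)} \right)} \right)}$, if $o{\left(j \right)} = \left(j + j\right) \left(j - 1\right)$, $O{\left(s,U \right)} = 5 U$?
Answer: $-31608208859$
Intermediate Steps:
$o{\left(j \right)} = 2 j \left(-1 + j\right)$
$t{\left(S,T \right)} = - 6 T \left(8 + T^{2}\right)$ ($t{\left(S,T \right)} = - 6 \left(T T + 8\right) T = - 6 \left(T^{2} + 8\right) T = - 6 \left(8 + T^{2}\right) T = - 6 T \left(8 + T^{2}\right)$)
$18661 + t{\left(-126,o{\left(O{\left(6,6 \right)} \right)} \right)} = 18661 - 6 \cdot 2 \cdot 5 \cdot 6 \left(-1 + 5 \cdot 6\right) \left(8 + \left(2 \cdot 5 \cdot 6 \left(-1 + 5 \cdot 6\right)\right)^{2}\right) = 18661 - 6 \cdot 2 \cdot 30 \left(-1 + 30\right) \left(8 + \left(2 \cdot 30 \left(-1 + 30\right)\right)^{2}\right) = 18661 - 6 \cdot 2 \cdot 30 \cdot 29 \left(8 + \left(2 \cdot 30 \cdot 29\right)^{2}\right) = 18661 - 10440 \left(8 + 1740^{2}\right) = 18661 - 10440 \left(8 + 3027600\right) = 18661 - 10440 \cdot 3027608 = 18661 - 31608227520 = -31608208859$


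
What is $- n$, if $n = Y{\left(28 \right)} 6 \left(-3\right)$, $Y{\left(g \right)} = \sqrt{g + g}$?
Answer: $36 \sqrt{14} \approx 134.7$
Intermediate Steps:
$Y{\left(g \right)} = \sqrt{2} \sqrt{g}$ ($Y{\left(g \right)} = \sqrt{2 g} = \sqrt{2} \sqrt{g}$)
$n = - 36 \sqrt{14}$ ($n = \sqrt{2} \sqrt{28} \cdot 6 \left(-3\right) = \sqrt{2} \cdot 2 \sqrt{7} \left(-18\right) = 2 \sqrt{14} \left(-18\right) = - 36 \sqrt{14} \approx -134.7$)
$- n = - \left(-36\right) \sqrt{14} = 36 \sqrt{14}$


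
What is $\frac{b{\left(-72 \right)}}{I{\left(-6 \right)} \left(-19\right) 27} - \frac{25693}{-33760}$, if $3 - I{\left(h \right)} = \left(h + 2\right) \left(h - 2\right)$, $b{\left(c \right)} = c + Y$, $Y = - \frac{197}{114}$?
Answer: $\frac{21645504977}{28628108640} \approx 0.75609$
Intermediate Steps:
$Y = - \frac{197}{114}$ ($Y = \left(-197\right) \frac{1}{114} = - \frac{197}{114} \approx -1.7281$)
$b{\left(c \right)} = - \frac{197}{114} + c$ ($b{\left(c \right)} = c - \frac{197}{114} = - \frac{197}{114} + c$)
$I{\left(h \right)} = 3 - \left(-2 + h\right) \left(2 + h\right)$ ($I{\left(h \right)} = 3 - \left(h + 2\right) \left(h - 2\right) = 3 - \left(2 + h\right) \left(-2 + h\right) = 3 - \left(-2 + h\right) \left(2 + h\right)$)
$\frac{b{\left(-72 \right)}}{I{\left(-6 \right)} \left(-19\right) 27} - \frac{25693}{-33760} = \frac{- \frac{197}{114} - 72}{\left(7 - \left(-6\right)^{2}\right) \left(-19\right) 27} - \frac{25693}{-33760} = - \frac{8405}{114 \left(7 - 36\right) \left(-19\right) 27} - - \frac{25693}{33760} = - \frac{8405}{114 \left(7 - 36\right) \left(-19\right) 27} + \frac{25693}{33760} = - \frac{8405}{114 \left(-29\right) \left(-19\right) 27} + \frac{25693}{33760} = - \frac{8405}{114 \cdot 551 \cdot 27} + \frac{25693}{33760} = - \frac{8405}{114 \cdot 14877} + \frac{25693}{33760} = \left(- \frac{8405}{114}\right) \frac{1}{14877} + \frac{25693}{33760} = - \frac{8405}{1695978} + \frac{25693}{33760} = \frac{21645504977}{28628108640}$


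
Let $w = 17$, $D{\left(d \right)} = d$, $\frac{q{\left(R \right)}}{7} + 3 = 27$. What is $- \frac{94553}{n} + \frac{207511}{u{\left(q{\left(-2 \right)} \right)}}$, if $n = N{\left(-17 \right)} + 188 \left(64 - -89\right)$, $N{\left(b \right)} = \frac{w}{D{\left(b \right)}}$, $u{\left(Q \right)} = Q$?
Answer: $\frac{850393427}{690312} \approx 1231.9$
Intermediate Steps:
$q{\left(R \right)} = 168$ ($q{\left(R \right)} = -21 + 7 \cdot 27 = -21 + 189 = 168$)
$N{\left(b \right)} = \frac{17}{b}$
$n = 28763$ ($n = \frac{17}{-17} + 188 \left(64 - -89\right) = 17 \left(- \frac{1}{17}\right) + 188 \left(64 + 89\right) = -1 + 188 \cdot 153 = -1 + 28764 = 28763$)
$- \frac{94553}{n} + \frac{207511}{u{\left(q{\left(-2 \right)} \right)}} = - \frac{94553}{28763} + \frac{207511}{168} = \frac{850393427}{690312}$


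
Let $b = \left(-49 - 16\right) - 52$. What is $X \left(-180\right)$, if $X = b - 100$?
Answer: $39060$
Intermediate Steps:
$b = -117$ ($b = -65 - 52 = -117$)
$X = -217$ ($X = -117 - 100 = -217$)
$X \left(-180\right) = \left(-217\right) \left(-180\right) = 39060$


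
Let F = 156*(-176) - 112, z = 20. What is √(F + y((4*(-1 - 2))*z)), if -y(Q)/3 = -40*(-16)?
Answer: 4*I*√1843 ≈ 171.72*I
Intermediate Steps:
F = -27568 (F = -27456 - 112 = -27568)
y(Q) = -1920 (y(Q) = -(-120)*(-16) = -3*640 = -1920)
√(F + y((4*(-1 - 2))*z)) = √(-27568 - 1920) = √(-29488) = 4*I*√1843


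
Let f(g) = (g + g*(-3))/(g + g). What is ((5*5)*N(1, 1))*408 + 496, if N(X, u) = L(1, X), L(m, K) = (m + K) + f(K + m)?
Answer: 10696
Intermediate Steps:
f(g) = -1 (f(g) = (g - 3*g)/((2*g)) = (-2*g)*(1/(2*g)) = -1)
L(m, K) = -1 + K + m (L(m, K) = (m + K) - 1 = (K + m) - 1 = -1 + K + m)
N(X, u) = X (N(X, u) = -1 + X + 1 = X)
((5*5)*N(1, 1))*408 + 496 = ((5*5)*1)*408 + 496 = (25*1)*408 + 496 = 25*408 + 496 = 10200 + 496 = 10696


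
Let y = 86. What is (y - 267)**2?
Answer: 32761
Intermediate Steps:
(y - 267)**2 = (86 - 267)**2 = (-181)**2 = 32761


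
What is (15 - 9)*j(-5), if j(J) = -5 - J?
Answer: 0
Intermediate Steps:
(15 - 9)*j(-5) = (15 - 9)*(-5 - 1*(-5)) = 6*(-5 + 5) = 6*0 = 0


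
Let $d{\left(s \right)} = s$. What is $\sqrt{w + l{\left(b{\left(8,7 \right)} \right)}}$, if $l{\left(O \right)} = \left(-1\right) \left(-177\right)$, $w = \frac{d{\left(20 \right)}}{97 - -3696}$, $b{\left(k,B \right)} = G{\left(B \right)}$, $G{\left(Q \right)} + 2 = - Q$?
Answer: $\frac{\sqrt{2546548133}}{3793} \approx 13.304$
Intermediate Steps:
$G{\left(Q \right)} = -2 - Q$
$b{\left(k,B \right)} = -2 - B$
$w = \frac{20}{3793}$ ($w = \frac{20}{97 - -3696} = \frac{20}{97 + 3696} = \frac{20}{3793} \approx 0.0052729$)
$l{\left(O \right)} = 177$
$\sqrt{w + l{\left(b{\left(8,7 \right)} \right)}} = \sqrt{\frac{20}{3793} + 177} = \sqrt{\frac{671381}{3793}} = \frac{\sqrt{2546548133}}{3793}$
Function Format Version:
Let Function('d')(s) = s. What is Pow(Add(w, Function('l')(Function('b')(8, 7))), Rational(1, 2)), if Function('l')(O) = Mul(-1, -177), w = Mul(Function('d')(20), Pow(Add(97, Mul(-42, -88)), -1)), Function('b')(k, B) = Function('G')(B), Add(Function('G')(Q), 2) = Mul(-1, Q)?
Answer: Mul(Rational(1, 3793), Pow(2546548133, Rational(1, 2))) ≈ 13.304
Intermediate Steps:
Function('G')(Q) = Add(-2, Mul(-1, Q))
Function('b')(k, B) = Add(-2, Mul(-1, B))
w = Rational(20, 3793) (w = Mul(20, Pow(Add(97, Mul(-42, -88)), -1)) = Mul(20, Pow(Add(97, 3696), -1)) = Mul(20, Pow(3793, -1)) = Mul(20, Rational(1, 3793)) = Rational(20, 3793) ≈ 0.0052729)
Function('l')(O) = 177
Pow(Add(w, Function('l')(Function('b')(8, 7))), Rational(1, 2)) = Pow(Add(Rational(20, 3793), 177), Rational(1, 2)) = Pow(Rational(671381, 3793), Rational(1, 2)) = Mul(Rational(1, 3793), Pow(2546548133, Rational(1, 2)))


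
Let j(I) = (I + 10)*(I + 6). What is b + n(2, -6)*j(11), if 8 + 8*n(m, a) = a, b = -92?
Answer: -2867/4 ≈ -716.75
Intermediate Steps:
n(m, a) = -1 + a/8
j(I) = (6 + I)*(10 + I) (j(I) = (10 + I)*(6 + I) = (6 + I)*(10 + I))
b + n(2, -6)*j(11) = -92 + (-1 + (⅛)*(-6))*(60 + 11² + 16*11) = -92 + (-1 - ¾)*(60 + 121 + 176) = -92 - 7/4*357 = -92 - 2499/4 = -2867/4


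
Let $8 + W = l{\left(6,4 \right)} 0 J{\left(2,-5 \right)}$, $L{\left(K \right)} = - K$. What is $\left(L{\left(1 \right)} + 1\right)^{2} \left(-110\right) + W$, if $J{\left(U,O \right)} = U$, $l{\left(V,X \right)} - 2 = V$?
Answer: $-8$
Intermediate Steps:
$l{\left(V,X \right)} = 2 + V$
$W = -8$ ($W = -8 + \left(2 + 6\right) 0 \cdot 2 = -8 + 8 \cdot 0 \cdot 2 = -8 + 0 \cdot 2 = -8 + 0 = -8$)
$\left(L{\left(1 \right)} + 1\right)^{2} \left(-110\right) + W = \left(\left(-1\right) 1 + 1\right)^{2} \left(-110\right) - 8 = \left(-1 + 1\right)^{2} \left(-110\right) - 8 = 0^{2} \left(-110\right) - 8 = 0 \left(-110\right) - 8 = 0 - 8 = -8$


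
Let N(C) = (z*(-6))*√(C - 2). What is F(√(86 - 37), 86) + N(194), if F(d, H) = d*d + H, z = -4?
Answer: 135 + 192*√3 ≈ 467.55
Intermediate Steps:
F(d, H) = H + d² (F(d, H) = d² + H = H + d²)
N(C) = 24*√(-2 + C) (N(C) = (-4*(-6))*√(C - 2) = 24*√(-2 + C))
F(√(86 - 37), 86) + N(194) = (86 + (√(86 - 37))²) + 24*√(-2 + 194) = (86 + (√49)²) + 24*√192 = (86 + 7²) + 24*(8*√3) = (86 + 49) + 192*√3 = 135 + 192*√3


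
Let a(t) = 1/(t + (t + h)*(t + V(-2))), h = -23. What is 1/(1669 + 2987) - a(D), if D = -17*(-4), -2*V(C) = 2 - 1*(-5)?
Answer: -3371/27661296 ≈ -0.00012187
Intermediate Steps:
V(C) = -7/2 (V(C) = -(2 - 1*(-5))/2 = -(2 + 5)/2 = -½*7 = -7/2)
D = 68
a(t) = 1/(t + (-23 + t)*(-7/2 + t)) (a(t) = 1/(t + (t - 23)*(t - 7/2)) = 1/(t + (-23 + t)*(-7/2 + t)))
1/(1669 + 2987) - a(D) = 1/(1669 + 2987) - 2/(161 - 51*68 + 2*68²) = 1/4656 - 2/(161 - 3468 + 2*4624) = 1/4656 - 2/(161 - 3468 + 9248) = 1/4656 - 2/5941 = -3371/27661296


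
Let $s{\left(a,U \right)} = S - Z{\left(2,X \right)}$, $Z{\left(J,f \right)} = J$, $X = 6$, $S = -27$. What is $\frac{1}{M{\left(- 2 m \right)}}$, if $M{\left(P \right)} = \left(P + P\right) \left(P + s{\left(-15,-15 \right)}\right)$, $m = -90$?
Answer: $\frac{1}{54360} \approx 1.8396 \cdot 10^{-5}$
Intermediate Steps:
$s{\left(a,U \right)} = -29$ ($s{\left(a,U \right)} = -27 - 2 = -29$)
$M{\left(P \right)} = 2 P \left(-29 + P\right)$ ($M{\left(P \right)} = \left(P + P\right) \left(P - 29\right) = 2 P \left(-29 + P\right)$)
$\frac{1}{M{\left(- 2 m \right)}} = \frac{1}{2 \left(\left(-2\right) \left(-90\right)\right) \left(-29 - -180\right)} = \frac{1}{2 \cdot 180 \left(-29 + 180\right)} = \frac{1}{2 \cdot 180 \cdot 151} = \frac{1}{54360}$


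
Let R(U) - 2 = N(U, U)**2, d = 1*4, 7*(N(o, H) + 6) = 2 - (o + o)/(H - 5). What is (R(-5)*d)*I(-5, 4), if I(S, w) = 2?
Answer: 14232/49 ≈ 290.45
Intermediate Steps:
N(o, H) = -40/7 - 2*o/(7*(-5 + H)) (N(o, H) = -6 + (2 - (o + o)/(H - 5))/7 = -6 + (2 - 2*o/(-5 + H))/7 = -6 + (2/7 - 2*o/(7*(-5 + H))) = -40/7 - 2*o/(7*(-5 + H)))
d = 4
R(U) = 2 + 4*(100 - 21*U)**2/(49*(-5 + U)**2) (R(U) = 2 + (2*(100 - U - 20*U)/(7*(-5 + U)))**2 = 2 + (2*(100 - 21*U)/(7*(-5 + U)))**2 = 2 + 4*(100 - 21*U)**2/(49*(-5 + U)**2))
(R(-5)*d)*I(-5, 4) = ((2*(21225 - 8890*(-5) + 931*(-5)**2)/(49*(25 + (-5)**2 - 10*(-5))))*4)*2 = ((2*(21225 + 44450 + 931*25)/(49*(25 + 25 + 50)))*4)*2 = (((2/49)*(21225 + 44450 + 23275)/100)*4)*2 = (((2/49)*(1/100)*88950)*4)*2 = ((1779/49)*4)*2 = (7116/49)*2 = 14232/49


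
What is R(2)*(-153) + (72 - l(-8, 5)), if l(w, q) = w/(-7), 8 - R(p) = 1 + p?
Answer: -4859/7 ≈ -694.14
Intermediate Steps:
R(p) = 7 - p (R(p) = 8 - (1 + p) = 8 + (-1 - p) = 7 - p)
l(w, q) = -w/7 (l(w, q) = w*(-⅐) = -w/7)
R(2)*(-153) + (72 - l(-8, 5)) = (7 - 1*2)*(-153) + (72 - (-1)*(-8)/7) = (7 - 2)*(-153) + (72 - 1*8/7) = 5*(-153) + (72 - 8/7) = -765 + 496/7 = -4859/7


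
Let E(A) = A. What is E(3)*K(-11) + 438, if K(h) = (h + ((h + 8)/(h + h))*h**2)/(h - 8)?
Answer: 16611/38 ≈ 437.13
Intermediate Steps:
K(h) = (h + h*(8 + h)/2)/(-8 + h) (K(h) = (h + ((8 + h)/((2*h)))*h**2)/(-8 + h) = (h + ((8 + h)*(1/(2*h)))*h**2)/(-8 + h) = (h + ((8 + h)/(2*h))*h**2)/(-8 + h) = (h + h*(8 + h)/2)/(-8 + h))
E(3)*K(-11) + 438 = 3*((1/2)*(-11)*(10 - 11)/(-8 - 11)) + 438 = 3*((1/2)*(-11)*(-1)/(-19)) + 438 = 3*((1/2)*(-11)*(-1/19)*(-1)) + 438 = 3*(-11/38) + 438 = -33/38 + 438 = 16611/38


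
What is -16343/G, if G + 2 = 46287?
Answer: -16343/46285 ≈ -0.35310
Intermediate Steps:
G = 46285 (G = -2 + 46287 = 46285)
-16343/G = -16343/46285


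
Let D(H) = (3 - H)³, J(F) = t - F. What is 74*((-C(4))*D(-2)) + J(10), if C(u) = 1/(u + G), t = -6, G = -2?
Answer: -4641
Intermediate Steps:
J(F) = -6 - F
C(u) = 1/(-2 + u) (C(u) = 1/(u - 2) = 1/(-2 + u))
74*((-C(4))*D(-2)) + J(10) = 74*((-1/(-2 + 4))*(-(-3 - 2)³)) + (-6 - 1*10) = 74*((-1/2)*(-1*(-5)³)) + (-6 - 10) = 74*((-1*½)*(-1*(-125))) - 16 = 74*(-½*125) - 16 = 74*(-125/2) - 16 = -4625 - 16 = -4641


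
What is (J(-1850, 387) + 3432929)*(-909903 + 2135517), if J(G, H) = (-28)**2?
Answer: 4208406724782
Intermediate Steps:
J(G, H) = 784
(J(-1850, 387) + 3432929)*(-909903 + 2135517) = (784 + 3432929)*(-909903 + 2135517) = 3433713*1225614 = 4208406724782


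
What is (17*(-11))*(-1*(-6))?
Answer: -1122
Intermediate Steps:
(17*(-11))*(-1*(-6)) = -187*6 = -1122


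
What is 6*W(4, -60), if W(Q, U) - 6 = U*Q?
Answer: -1404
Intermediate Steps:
W(Q, U) = 6 + Q*U (W(Q, U) = 6 + U*Q = 6 + Q*U)
6*W(4, -60) = 6*(6 + 4*(-60)) = 6*(6 - 240) = 6*(-234) = -1404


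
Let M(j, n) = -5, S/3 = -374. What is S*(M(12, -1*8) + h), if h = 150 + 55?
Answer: -224400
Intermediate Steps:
S = -1122 (S = 3*(-374) = -1122)
h = 205
S*(M(12, -1*8) + h) = -1122*(-5 + 205) = -1122*200 = -224400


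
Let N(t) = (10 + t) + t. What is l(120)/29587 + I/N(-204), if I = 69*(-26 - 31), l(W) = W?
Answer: 116413431/11775626 ≈ 9.8860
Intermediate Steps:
N(t) = 10 + 2*t
I = -3933 (I = 69*(-57) = -3933)
l(120)/29587 + I/N(-204) = 120/29587 - 3933/(10 + 2*(-204)) = 120*(1/29587) - 3933/(10 - 408) = 120/29587 - 3933/(-398) = 120/29587 - 3933*(-1/398) = 120/29587 + 3933/398 = 116413431/11775626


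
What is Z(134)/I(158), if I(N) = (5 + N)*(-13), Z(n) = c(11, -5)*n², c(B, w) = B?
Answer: -197516/2119 ≈ -93.212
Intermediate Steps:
Z(n) = 11*n²
I(N) = -65 - 13*N
Z(134)/I(158) = (11*134²)/(-65 - 13*158) = (11*17956)/(-65 - 2054) = 197516/(-2119) = 197516*(-1/2119) = -197516/2119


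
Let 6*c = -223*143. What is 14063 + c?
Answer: 52489/6 ≈ 8748.2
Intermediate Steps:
c = -31889/6 (c = (-223*143)/6 = (⅙)*(-31889) = -31889/6 ≈ -5314.8)
14063 + c = 14063 - 31889/6 = 52489/6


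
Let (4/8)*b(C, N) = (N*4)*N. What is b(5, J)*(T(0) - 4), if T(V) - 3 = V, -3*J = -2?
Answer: -32/9 ≈ -3.5556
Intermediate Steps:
J = 2/3 (J = -1/3*(-2) = 2/3 ≈ 0.66667)
b(C, N) = 8*N**2 (b(C, N) = 2*((N*4)*N) = 2*((4*N)*N) = 2*(4*N**2) = 8*N**2)
T(V) = 3 + V
b(5, J)*(T(0) - 4) = (8*(2/3)**2)*((3 + 0) - 4) = (8*(4/9))*(3 - 4) = (32/9)*(-1) = -32/9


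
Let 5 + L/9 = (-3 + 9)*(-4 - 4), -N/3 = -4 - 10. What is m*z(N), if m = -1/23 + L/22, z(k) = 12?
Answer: -65958/253 ≈ -260.70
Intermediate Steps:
N = 42 (N = -3*(-4 - 10) = -3*(-14) = 42)
L = -477 (L = -45 + 9*((-3 + 9)*(-4 - 4)) = -45 + 9*(6*(-8)) = -45 + 9*(-48) = -45 - 432 = -477)
m = -10993/506 (m = -1/23 - 477/22 = -10993/506 ≈ -21.725)
m*z(N) = -10993/506*12 = -65958/253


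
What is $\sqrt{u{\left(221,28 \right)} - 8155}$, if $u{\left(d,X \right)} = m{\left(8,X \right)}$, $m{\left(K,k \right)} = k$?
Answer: $3 i \sqrt{903} \approx 90.15 i$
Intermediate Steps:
$u{\left(d,X \right)} = X$
$\sqrt{u{\left(221,28 \right)} - 8155} = \sqrt{28 - 8155} = \sqrt{-8127} = 3 i \sqrt{903}$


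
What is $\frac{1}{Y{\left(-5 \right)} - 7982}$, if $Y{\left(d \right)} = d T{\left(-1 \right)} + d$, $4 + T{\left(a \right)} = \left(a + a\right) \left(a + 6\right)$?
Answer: $- \frac{1}{7917} \approx -0.00012631$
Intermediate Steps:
$T{\left(a \right)} = -4 + 2 a \left(6 + a\right)$ ($T{\left(a \right)} = -4 + \left(a + a\right) \left(a + 6\right) = -4 + 2 a \left(6 + a\right)$)
$Y{\left(d \right)} = - 13 d$ ($Y{\left(d \right)} = d \left(-4 + 2 \left(-1\right)^{2} + 12 \left(-1\right)\right) + d = d \left(-4 + 2 \cdot 1 - 12\right) + d = d \left(-4 + 2 - 12\right) + d = d \left(-14\right) + d = - 14 d + d = - 13 d$)
$\frac{1}{Y{\left(-5 \right)} - 7982} = \frac{1}{\left(-13\right) \left(-5\right) - 7982} = \frac{1}{65 - 7982} = \frac{1}{-7917} = - \frac{1}{7917}$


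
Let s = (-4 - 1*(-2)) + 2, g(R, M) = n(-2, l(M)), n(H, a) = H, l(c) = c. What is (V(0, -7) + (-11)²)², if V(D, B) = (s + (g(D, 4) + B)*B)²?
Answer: 16728100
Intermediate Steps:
g(R, M) = -2
s = 0 (s = (-4 + 2) + 2 = -2 + 2 = 0)
V(D, B) = B²*(-2 + B)² (V(D, B) = (0 + (-2 + B)*B)² = (0 + B*(-2 + B))² = (B*(-2 + B))² = B²*(-2 + B)²)
(V(0, -7) + (-11)²)² = ((-7)²*(-2 - 7)² + (-11)²)² = (49*(-9)² + 121)² = (49*81 + 121)² = (3969 + 121)² = 4090² = 16728100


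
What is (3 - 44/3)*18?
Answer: -210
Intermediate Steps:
(3 - 44/3)*18 = -35/3*18 = -210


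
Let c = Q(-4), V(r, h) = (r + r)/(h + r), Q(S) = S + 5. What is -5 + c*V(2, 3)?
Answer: -21/5 ≈ -4.2000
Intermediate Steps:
Q(S) = 5 + S
V(r, h) = 2*r/(h + r) (V(r, h) = (2*r)/(h + r) = 2*r/(h + r))
c = 1 (c = 5 - 4 = 1)
-5 + c*V(2, 3) = -5 + 1*(2*2/(3 + 2)) = -5 + 1*(2*2/5) = -5 + 1*(2*2*(⅕)) = -5 + 1*(⅘) = -5 + ⅘ = -21/5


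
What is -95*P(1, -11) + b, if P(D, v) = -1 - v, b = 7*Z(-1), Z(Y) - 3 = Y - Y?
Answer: -929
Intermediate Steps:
Z(Y) = 3 (Z(Y) = 3 + (Y - Y) = 3 + 0 = 3)
b = 21 (b = 7*3 = 21)
-95*P(1, -11) + b = -95*(-1 - 1*(-11)) + 21 = -95*(-1 + 11) + 21 = -95*10 + 21 = -950 + 21 = -929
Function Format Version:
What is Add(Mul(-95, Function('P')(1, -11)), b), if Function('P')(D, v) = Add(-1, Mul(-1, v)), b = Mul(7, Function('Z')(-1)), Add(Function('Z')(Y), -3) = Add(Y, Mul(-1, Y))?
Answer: -929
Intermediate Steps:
Function('Z')(Y) = 3 (Function('Z')(Y) = Add(3, Add(Y, Mul(-1, Y))) = Add(3, 0) = 3)
b = 21 (b = Mul(7, 3) = 21)
Add(Mul(-95, Function('P')(1, -11)), b) = Add(Mul(-95, Add(-1, Mul(-1, -11))), 21) = Add(Mul(-95, Add(-1, 11)), 21) = Add(Mul(-95, 10), 21) = Add(-950, 21) = -929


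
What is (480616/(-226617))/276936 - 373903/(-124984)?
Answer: 2933187003355399/980474569313976 ≈ 2.9916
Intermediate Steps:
(480616/(-226617))/276936 - 373903/(-124984) = (480616*(-1/226617))*(1/276936) - 373903*(-1/124984) = -480616/226617*1/276936 + 373903/124984 = -60077/7844800689 + 373903/124984 = 2933187003355399/980474569313976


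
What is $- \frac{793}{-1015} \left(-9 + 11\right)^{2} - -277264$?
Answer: $\frac{281426132}{1015} \approx 2.7727 \cdot 10^{5}$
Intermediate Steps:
$- \frac{793}{-1015} \left(-9 + 11\right)^{2} - -277264 = \left(-793\right) \left(- \frac{1}{1015}\right) 2^{2} + 277264 = \frac{793}{1015} \cdot 4 + 277264 = \frac{3172}{1015} + 277264 = \frac{281426132}{1015}$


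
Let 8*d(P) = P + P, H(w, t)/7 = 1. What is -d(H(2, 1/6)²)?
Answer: -49/4 ≈ -12.250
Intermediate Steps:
H(w, t) = 7 (H(w, t) = 7*1 = 7)
d(P) = P/4 (d(P) = (P + P)/8 = (2*P)/8 = P/4)
-d(H(2, 1/6)²) = -7²/4 = -49/4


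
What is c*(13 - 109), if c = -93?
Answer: 8928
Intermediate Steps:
c*(13 - 109) = -93*(13 - 109) = -93*(-96) = 8928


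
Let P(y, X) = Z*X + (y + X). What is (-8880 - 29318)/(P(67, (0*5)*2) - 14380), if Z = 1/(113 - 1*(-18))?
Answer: 38198/14313 ≈ 2.6688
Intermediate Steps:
Z = 1/131 (Z = 1/(113 + 18) = 1/131 ≈ 0.0076336)
P(y, X) = y + 132*X/131 (P(y, X) = X/131 + (y + X) = X/131 + (X + y) = y + 132*X/131)
(-8880 - 29318)/(P(67, (0*5)*2) - 14380) = (-8880 - 29318)/((67 + 132*((0*5)*2)/131) - 14380) = -38198/((67 + 132*(0*2)/131) - 14380) = -38198/((67 + (132/131)*0) - 14380) = -38198/((67 + 0) - 14380) = -38198/(67 - 14380) = -38198/(-14313) = -38198*(-1/14313) = 38198/14313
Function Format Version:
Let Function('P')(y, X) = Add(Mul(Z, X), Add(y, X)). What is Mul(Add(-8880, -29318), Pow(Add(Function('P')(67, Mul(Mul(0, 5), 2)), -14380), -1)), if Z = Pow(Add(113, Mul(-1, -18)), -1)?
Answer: Rational(38198, 14313) ≈ 2.6688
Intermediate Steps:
Z = Rational(1, 131) (Z = Pow(Add(113, 18), -1) = Pow(131, -1) = Rational(1, 131) ≈ 0.0076336)
Function('P')(y, X) = Add(y, Mul(Rational(132, 131), X)) (Function('P')(y, X) = Add(Mul(Rational(1, 131), X), Add(y, X)) = Add(Mul(Rational(1, 131), X), Add(X, y)) = Add(y, Mul(Rational(132, 131), X)))
Mul(Add(-8880, -29318), Pow(Add(Function('P')(67, Mul(Mul(0, 5), 2)), -14380), -1)) = Mul(Add(-8880, -29318), Pow(Add(Add(67, Mul(Rational(132, 131), Mul(Mul(0, 5), 2))), -14380), -1)) = Mul(-38198, Pow(Add(Add(67, Mul(Rational(132, 131), Mul(0, 2))), -14380), -1)) = Mul(-38198, Pow(Add(Add(67, Mul(Rational(132, 131), 0)), -14380), -1)) = Mul(-38198, Pow(Add(Add(67, 0), -14380), -1)) = Mul(-38198, Pow(Add(67, -14380), -1)) = Mul(-38198, Pow(-14313, -1)) = Mul(-38198, Rational(-1, 14313)) = Rational(38198, 14313)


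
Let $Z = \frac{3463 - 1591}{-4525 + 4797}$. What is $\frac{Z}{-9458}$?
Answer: $- \frac{117}{160786} \approx -0.00072767$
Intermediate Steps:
$Z = \frac{117}{17}$ ($Z = \frac{1872}{272} = 1872 \cdot \frac{1}{272} = \frac{117}{17} \approx 6.8824$)
$\frac{Z}{-9458} = \frac{117}{17 \left(-9458\right)} = \frac{117}{17} \left(- \frac{1}{9458}\right) = - \frac{117}{160786}$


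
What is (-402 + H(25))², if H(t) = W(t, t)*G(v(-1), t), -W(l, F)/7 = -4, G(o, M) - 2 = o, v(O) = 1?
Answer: 101124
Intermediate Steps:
G(o, M) = 2 + o
W(l, F) = 28 (W(l, F) = -7*(-4) = 28)
H(t) = 84 (H(t) = 28*(2 + 1) = 28*3 = 84)
(-402 + H(25))² = (-402 + 84)² = (-318)² = 101124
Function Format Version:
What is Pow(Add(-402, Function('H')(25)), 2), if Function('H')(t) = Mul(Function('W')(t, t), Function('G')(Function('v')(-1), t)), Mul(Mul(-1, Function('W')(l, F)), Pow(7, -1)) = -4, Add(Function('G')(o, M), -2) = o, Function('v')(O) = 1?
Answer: 101124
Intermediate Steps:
Function('G')(o, M) = Add(2, o)
Function('W')(l, F) = 28 (Function('W')(l, F) = Mul(-7, -4) = 28)
Function('H')(t) = 84 (Function('H')(t) = Mul(28, Add(2, 1)) = Mul(28, 3) = 84)
Pow(Add(-402, Function('H')(25)), 2) = Pow(Add(-402, 84), 2) = Pow(-318, 2) = 101124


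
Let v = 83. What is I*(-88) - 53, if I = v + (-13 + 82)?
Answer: -13429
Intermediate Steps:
I = 152 (I = 83 + (-13 + 82) = 83 + 69 = 152)
I*(-88) - 53 = 152*(-88) - 53 = -13376 - 53 = -13429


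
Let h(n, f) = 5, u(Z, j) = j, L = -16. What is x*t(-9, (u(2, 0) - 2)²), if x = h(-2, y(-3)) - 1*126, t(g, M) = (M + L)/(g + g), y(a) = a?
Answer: -242/3 ≈ -80.667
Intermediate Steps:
t(g, M) = (-16 + M)/(2*g) (t(g, M) = (M - 16)/(g + g) = (-16 + M)/((2*g)) = (-16 + M)*(1/(2*g)) = (-16 + M)/(2*g))
x = -121 (x = 5 - 1*126 = 5 - 126 = -121)
x*t(-9, (u(2, 0) - 2)²) = -121*(-16 + (0 - 2)²)/(2*(-9)) = -121*(-1)*(-16 + (-2)²)/(2*9) = -121*(-1)*(-16 + 4)/(2*9) = -121*(-1)*(-12)/(2*9) = -121*⅔ = -242/3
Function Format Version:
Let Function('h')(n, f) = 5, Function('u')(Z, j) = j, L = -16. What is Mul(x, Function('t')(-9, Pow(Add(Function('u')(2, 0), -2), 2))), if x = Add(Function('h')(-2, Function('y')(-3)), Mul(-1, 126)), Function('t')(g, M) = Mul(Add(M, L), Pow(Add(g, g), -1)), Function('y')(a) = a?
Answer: Rational(-242, 3) ≈ -80.667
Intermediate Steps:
Function('t')(g, M) = Mul(Rational(1, 2), Pow(g, -1), Add(-16, M)) (Function('t')(g, M) = Mul(Add(M, -16), Pow(Add(g, g), -1)) = Mul(Add(-16, M), Pow(Mul(2, g), -1)) = Mul(Add(-16, M), Mul(Rational(1, 2), Pow(g, -1))) = Mul(Rational(1, 2), Pow(g, -1), Add(-16, M)))
x = -121 (x = Add(5, Mul(-1, 126)) = Add(5, -126) = -121)
Mul(x, Function('t')(-9, Pow(Add(Function('u')(2, 0), -2), 2))) = Mul(-121, Mul(Rational(1, 2), Pow(-9, -1), Add(-16, Pow(Add(0, -2), 2)))) = Mul(-121, Mul(Rational(1, 2), Rational(-1, 9), Add(-16, Pow(-2, 2)))) = Mul(-121, Mul(Rational(1, 2), Rational(-1, 9), Add(-16, 4))) = Mul(-121, Mul(Rational(1, 2), Rational(-1, 9), -12)) = Mul(-121, Rational(2, 3)) = Rational(-242, 3)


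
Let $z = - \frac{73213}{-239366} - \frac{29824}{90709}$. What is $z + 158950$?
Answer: $\frac{3451225298247733}{21712650494} \approx 1.5895 \cdot 10^{5}$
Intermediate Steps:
$z = - \frac{497773567}{21712650494}$ ($z = \left(-73213\right) \left(- \frac{1}{239366}\right) - \frac{29824}{90709} = \frac{73213}{239366} - \frac{29824}{90709} = - \frac{497773567}{21712650494} \approx -0.022925$)
$z + 158950 = - \frac{497773567}{21712650494} + 158950 = \frac{3451225298247733}{21712650494}$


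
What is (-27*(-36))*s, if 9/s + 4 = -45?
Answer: -8748/49 ≈ -178.53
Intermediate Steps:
s = -9/49 (s = 9/(-4 - 45) = 9/(-49) = 9*(-1/49) = -9/49 ≈ -0.18367)
(-27*(-36))*s = -27*(-36)*(-9/49) = 972*(-9/49) = -8748/49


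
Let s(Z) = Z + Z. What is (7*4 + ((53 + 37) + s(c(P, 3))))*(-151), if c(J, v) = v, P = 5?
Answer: -18724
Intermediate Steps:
s(Z) = 2*Z
(7*4 + ((53 + 37) + s(c(P, 3))))*(-151) = (7*4 + ((53 + 37) + 2*3))*(-151) = (28 + (90 + 6))*(-151) = (28 + 96)*(-151) = 124*(-151) = -18724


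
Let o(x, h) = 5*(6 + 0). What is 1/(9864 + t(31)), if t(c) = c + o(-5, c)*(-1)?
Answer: 1/9865 ≈ 0.00010137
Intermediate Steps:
o(x, h) = 30 (o(x, h) = 5*6 = 30)
t(c) = -30 + c (t(c) = c + 30*(-1) = c - 30 = -30 + c)
1/(9864 + t(31)) = 1/(9864 + (-30 + 31)) = 1/(9864 + 1) = 1/9865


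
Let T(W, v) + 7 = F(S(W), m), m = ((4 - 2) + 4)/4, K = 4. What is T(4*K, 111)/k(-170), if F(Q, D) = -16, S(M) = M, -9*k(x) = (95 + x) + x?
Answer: -207/245 ≈ -0.84490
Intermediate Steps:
k(x) = -95/9 - 2*x/9 (k(x) = -((95 + x) + x)/9 = -(95 + 2*x)/9 = -95/9 - 2*x/9)
m = 3/2 (m = (2 + 4)*(¼) = 6*(¼) = 3/2 ≈ 1.5000)
T(W, v) = -23 (T(W, v) = -7 - 16 = -23)
T(4*K, 111)/k(-170) = -23/(-95/9 - 2/9*(-170)) = -23/(-95/9 + 340/9) = -23/245/9 = -23*9/245 = -207/245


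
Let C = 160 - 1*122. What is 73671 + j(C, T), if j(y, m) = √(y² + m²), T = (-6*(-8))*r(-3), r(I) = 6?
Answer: 73671 + 34*√73 ≈ 73962.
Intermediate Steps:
C = 38 (C = 160 - 122 = 38)
T = 288 (T = -6*(-8)*6 = 48*6 = 288)
j(y, m) = √(m² + y²)
73671 + j(C, T) = 73671 + √(288² + 38²) = 73671 + √(82944 + 1444) = 73671 + √84388 = 73671 + 34*√73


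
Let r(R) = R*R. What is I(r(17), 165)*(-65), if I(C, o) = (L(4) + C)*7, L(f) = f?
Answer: -133315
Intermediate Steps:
r(R) = R²
I(C, o) = 28 + 7*C (I(C, o) = (4 + C)*7 = 28 + 7*C)
I(r(17), 165)*(-65) = (28 + 7*17²)*(-65) = (28 + 7*289)*(-65) = (28 + 2023)*(-65) = 2051*(-65) = -133315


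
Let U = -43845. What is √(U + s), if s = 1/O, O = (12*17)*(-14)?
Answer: I*√89408023194/1428 ≈ 209.39*I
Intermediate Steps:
O = -2856 (O = 204*(-14) = -2856)
s = -1/2856 (s = 1/(-2856) = -1/2856 ≈ -0.00035014)
√(U + s) = √(-43845 - 1/2856) = √(-125221321/2856) = I*√89408023194/1428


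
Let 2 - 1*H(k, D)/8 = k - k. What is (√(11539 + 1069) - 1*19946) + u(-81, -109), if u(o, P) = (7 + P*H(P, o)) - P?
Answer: -21574 + 8*√197 ≈ -21462.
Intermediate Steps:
H(k, D) = 16 (H(k, D) = 16 - 8*(k - k) = 16 - 8*0 = 16 + 0 = 16)
u(o, P) = 7 + 15*P (u(o, P) = (7 + P*16) - P = (7 + 16*P) - P = 7 + 15*P)
(√(11539 + 1069) - 1*19946) + u(-81, -109) = (√(11539 + 1069) - 1*19946) + (7 + 15*(-109)) = (√12608 - 19946) + (7 - 1635) = (8*√197 - 19946) - 1628 = (-19946 + 8*√197) - 1628 = -21574 + 8*√197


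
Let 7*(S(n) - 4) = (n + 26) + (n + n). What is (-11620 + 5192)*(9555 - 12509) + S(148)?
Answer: 132918682/7 ≈ 1.8988e+7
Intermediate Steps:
S(n) = 54/7 + 3*n/7 (S(n) = 4 + ((n + 26) + (n + n))/7 = 4 + ((26 + n) + 2*n)/7 = 4 + (26 + 3*n)/7 = 4 + (26/7 + 3*n/7) = 54/7 + 3*n/7)
(-11620 + 5192)*(9555 - 12509) + S(148) = (-11620 + 5192)*(9555 - 12509) + (54/7 + (3/7)*148) = -6428*(-2954) + (54/7 + 444/7) = 18988312 + 498/7 = 132918682/7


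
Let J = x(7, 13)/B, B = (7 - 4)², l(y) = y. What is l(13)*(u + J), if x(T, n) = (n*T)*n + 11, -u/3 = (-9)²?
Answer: -4303/3 ≈ -1434.3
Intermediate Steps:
u = -243 (u = -3*(-9)² = -3*81 = -243)
x(T, n) = 11 + T*n² (x(T, n) = (T*n)*n + 11 = T*n² + 11 = 11 + T*n²)
B = 9 (B = 3² = 9)
J = 398/3 (J = (11 + 7*13²)/9 = (11 + 7*169)*(⅑) = (11 + 1183)*(⅑) = 1194*(⅑) = 398/3 ≈ 132.67)
l(13)*(u + J) = 13*(-243 + 398/3) = 13*(-331/3) = -4303/3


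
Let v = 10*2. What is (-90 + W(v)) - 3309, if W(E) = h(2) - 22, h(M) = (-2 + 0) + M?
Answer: -3421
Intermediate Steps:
h(M) = -2 + M
v = 20
W(E) = -22 (W(E) = (-2 + 2) - 22 = 0 - 22 = -22)
(-90 + W(v)) - 3309 = (-90 - 22) - 3309 = -112 - 3309 = -3421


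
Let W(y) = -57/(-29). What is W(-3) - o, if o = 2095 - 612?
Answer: -42950/29 ≈ -1481.0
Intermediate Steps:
o = 1483
W(y) = 57/29 (W(y) = -57*(-1/29) = 57/29)
W(-3) - o = 57/29 - 1*1483 = 57/29 - 1483 = -42950/29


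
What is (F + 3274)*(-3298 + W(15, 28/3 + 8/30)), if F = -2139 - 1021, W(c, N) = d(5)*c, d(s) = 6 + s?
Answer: -357162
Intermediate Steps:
W(c, N) = 11*c (W(c, N) = (6 + 5)*c = 11*c)
F = -3160
(F + 3274)*(-3298 + W(15, 28/3 + 8/30)) = (-3160 + 3274)*(-3298 + 11*15) = 114*(-3298 + 165) = 114*(-3133) = -357162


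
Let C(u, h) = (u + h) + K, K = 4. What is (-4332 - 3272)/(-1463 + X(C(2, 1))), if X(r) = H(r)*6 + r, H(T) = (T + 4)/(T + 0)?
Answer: 26614/5063 ≈ 5.2566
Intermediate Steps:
H(T) = (4 + T)/T
C(u, h) = 4 + h + u (C(u, h) = (u + h) + 4 = (h + u) + 4 = 4 + h + u)
X(r) = r + 6*(4 + r)/r (X(r) = ((4 + r)/r)*6 + r = 6*(4 + r)/r + r = r + 6*(4 + r)/r)
(-4332 - 3272)/(-1463 + X(C(2, 1))) = (-4332 - 3272)/(-1463 + (6 + (4 + 1 + 2) + 24/(4 + 1 + 2))) = -7604/(-1463 + (6 + 7 + 24/7)) = -7604/(-1463 + 115/7) = -7604/(-10126/7) = -7604*(-7/10126) = 26614/5063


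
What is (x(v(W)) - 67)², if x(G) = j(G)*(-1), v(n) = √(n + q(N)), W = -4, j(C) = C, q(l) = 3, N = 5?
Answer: (67 + I)² ≈ 4488.0 + 134.0*I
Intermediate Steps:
v(n) = √(3 + n) (v(n) = √(n + 3) = √(3 + n))
x(G) = -G (x(G) = G*(-1) = -G)
(x(v(W)) - 67)² = (-√(3 - 4) - 67)² = (-√(-1) - 67)² = (-I - 67)² = (-67 - I)²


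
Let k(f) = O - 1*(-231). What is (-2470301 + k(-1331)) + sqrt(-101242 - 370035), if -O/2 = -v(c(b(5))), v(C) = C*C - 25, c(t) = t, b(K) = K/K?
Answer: -2470118 + I*sqrt(471277) ≈ -2.4701e+6 + 686.5*I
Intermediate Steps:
b(K) = 1
v(C) = -25 + C**2 (v(C) = C**2 - 25 = -25 + C**2)
O = -48 (O = -(-2)*(-25 + 1**2) = -(-2)*(-25 + 1) = -(-2)*(-24) = -2*24 = -48)
k(f) = 183 (k(f) = -48 - 1*(-231) = -48 + 231 = 183)
(-2470301 + k(-1331)) + sqrt(-101242 - 370035) = (-2470301 + 183) + sqrt(-101242 - 370035) = -2470118 + sqrt(-471277) = -2470118 + I*sqrt(471277)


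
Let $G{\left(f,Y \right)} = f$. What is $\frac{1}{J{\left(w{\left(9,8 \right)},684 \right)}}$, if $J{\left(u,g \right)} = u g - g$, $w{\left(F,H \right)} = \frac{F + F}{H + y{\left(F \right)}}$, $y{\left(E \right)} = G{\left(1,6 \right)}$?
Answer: $\frac{1}{684} \approx 0.001462$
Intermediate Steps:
$y{\left(E \right)} = 1$
$w{\left(F,H \right)} = \frac{2 F}{1 + H}$ ($w{\left(F,H \right)} = \frac{F + F}{H + 1} = \frac{2 F}{1 + H}$)
$J{\left(u,g \right)} = - g + g u$ ($J{\left(u,g \right)} = g u - g = - g + g u$)
$\frac{1}{J{\left(w{\left(9,8 \right)},684 \right)}} = \frac{1}{684 \left(-1 + 2 \cdot 9 \frac{1}{1 + 8}\right)} = \frac{1}{684 \left(-1 + 2 \cdot 9 \cdot \frac{1}{9}\right)} = \frac{1}{684 \left(-1 + 2\right)} = \frac{1}{684 \cdot 1} = \frac{1}{684}$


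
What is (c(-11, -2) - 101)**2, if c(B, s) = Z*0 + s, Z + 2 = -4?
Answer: 10609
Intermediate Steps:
Z = -6 (Z = -2 - 4 = -6)
c(B, s) = s (c(B, s) = -6*0 + s = 0 + s = s)
(c(-11, -2) - 101)**2 = (-2 - 101)**2 = (-103)**2 = 10609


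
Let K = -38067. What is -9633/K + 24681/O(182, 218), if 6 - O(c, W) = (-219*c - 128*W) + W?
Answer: 530080259/857141950 ≈ 0.61843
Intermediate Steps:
O(c, W) = 6 + 127*W + 219*c (O(c, W) = 6 - ((-219*c - 128*W) + W) = 6 - (-219*c - 127*W) = 6 + (127*W + 219*c) = 6 + 127*W + 219*c)
-9633/K + 24681/O(182, 218) = -9633/(-38067) + 24681/(6 + 127*218 + 219*182) = -9633*(-1/38067) + 24681/(6 + 27686 + 39858) = 3211/12689 + 24681/67550 = 530080259/857141950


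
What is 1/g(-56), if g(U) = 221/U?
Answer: -56/221 ≈ -0.25339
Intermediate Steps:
1/g(-56) = 1/(221/(-56)) = 1/(221*(-1/56)) = 1/(-221/56) = -56/221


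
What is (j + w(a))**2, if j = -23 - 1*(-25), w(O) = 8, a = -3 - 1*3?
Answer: 100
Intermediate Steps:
a = -6 (a = -3 - 3 = -6)
j = 2 (j = -23 + 25 = 2)
(j + w(a))**2 = (2 + 8)**2 = 10**2 = 100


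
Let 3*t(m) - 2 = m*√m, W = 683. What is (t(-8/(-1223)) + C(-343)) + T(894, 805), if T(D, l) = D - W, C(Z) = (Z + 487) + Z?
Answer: 38/3 + 16*√2446/4487187 ≈ 12.667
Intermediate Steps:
C(Z) = 487 + 2*Z (C(Z) = (487 + Z) + Z = 487 + 2*Z)
T(D, l) = -683 + D (T(D, l) = D - 1*683 = D - 683 = -683 + D)
t(m) = ⅔ + m^(3/2)/3 (t(m) = ⅔ + (m*√m)/3 = ⅔ + m^(3/2)/3)
(t(-8/(-1223)) + C(-343)) + T(894, 805) = ((⅔ + (-8/(-1223))^(3/2)/3) + (487 + 2*(-343))) + (-683 + 894) = ((⅔ + (-8*(-1/1223))^(3/2)/3) + (487 - 686)) + 211 = ((⅔ + (8/1223)^(3/2)/3) - 199) + 211 = ((⅔ + (16*√2446/1495729)/3) - 199) + 211 = ((⅔ + 16*√2446/4487187) - 199) + 211 = (-595/3 + 16*√2446/4487187) + 211 = 38/3 + 16*√2446/4487187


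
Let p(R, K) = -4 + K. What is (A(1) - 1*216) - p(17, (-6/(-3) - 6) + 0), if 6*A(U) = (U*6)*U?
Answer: -207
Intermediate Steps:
A(U) = U² (A(U) = ((U*6)*U)/6 = ((6*U)*U)/6 = (6*U²)/6 = U²)
(A(1) - 1*216) - p(17, (-6/(-3) - 6) + 0) = (1² - 1*216) - (-4 + ((-6/(-3) - 6) + 0)) = (1 - 216) - (-4 + ((-6*(-⅓) - 6) + 0)) = -215 - (-4 + ((2 - 6) + 0)) = -215 - (-4 + (-4 + 0)) = -215 - (-4 - 4) = -215 - 1*(-8) = -215 + 8 = -207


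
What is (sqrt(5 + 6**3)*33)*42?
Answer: 1386*sqrt(221) ≈ 20604.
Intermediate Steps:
(sqrt(5 + 6**3)*33)*42 = (sqrt(5 + 216)*33)*42 = (sqrt(221)*33)*42 = (33*sqrt(221))*42 = 1386*sqrt(221)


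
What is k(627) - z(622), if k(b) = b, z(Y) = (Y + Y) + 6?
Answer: -623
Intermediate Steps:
z(Y) = 6 + 2*Y (z(Y) = 2*Y + 6 = 6 + 2*Y)
k(627) - z(622) = 627 - (6 + 2*622) = 627 - (6 + 1244) = 627 - 1*1250 = 627 - 1250 = -623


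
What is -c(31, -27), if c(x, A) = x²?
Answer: -961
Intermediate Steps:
-c(31, -27) = -1*31² = -1*961 = -961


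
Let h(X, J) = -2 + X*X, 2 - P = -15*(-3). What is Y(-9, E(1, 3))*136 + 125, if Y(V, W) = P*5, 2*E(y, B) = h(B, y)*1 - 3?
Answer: -29115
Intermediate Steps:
P = -43 (P = 2 - (-5)*3*(-3) = 2 - (-5)*(-9) = 2 - 1*45 = 2 - 45 = -43)
h(X, J) = -2 + X²
E(y, B) = -5/2 + B²/2 (E(y, B) = ((-2 + B²)*1 - 3)/2 = ((-2 + B²) - 3)/2 = (-5 + B²)/2 = -5/2 + B²/2)
Y(V, W) = -215 (Y(V, W) = -43*5 = -215)
Y(-9, E(1, 3))*136 + 125 = -215*136 + 125 = -29240 + 125 = -29115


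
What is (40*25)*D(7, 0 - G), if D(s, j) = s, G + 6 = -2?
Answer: 7000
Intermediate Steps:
G = -8 (G = -6 - 2 = -8)
(40*25)*D(7, 0 - G) = (40*25)*7 = 1000*7 = 7000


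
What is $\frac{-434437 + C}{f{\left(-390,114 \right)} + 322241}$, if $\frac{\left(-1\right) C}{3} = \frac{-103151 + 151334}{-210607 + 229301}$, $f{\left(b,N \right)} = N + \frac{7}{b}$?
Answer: $- \frac{121822647405}{90391560517} \approx -1.3477$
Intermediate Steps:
$C = - \frac{144549}{18694}$ ($C = - 3 \frac{-103151 + 151334}{-210607 + 229301} = - 3 \cdot \frac{48183}{18694} = - 3 \cdot 48183 \cdot \frac{1}{18694} = \left(-3\right) \frac{48183}{18694} = - \frac{144549}{18694} \approx -7.7324$)
$\frac{-434437 + C}{f{\left(-390,114 \right)} + 322241} = \frac{-434437 - \frac{144549}{18694}}{\left(114 + \frac{7}{-390}\right) + 322241} = - \frac{8121509827}{18694 \left(\left(114 + 7 \left(- \frac{1}{390}\right)\right) + 322241\right)} = - \frac{8121509827}{18694 \left(\left(114 - \frac{7}{390}\right) + 322241\right)} = - \frac{8121509827}{18694 \left(\frac{44453}{390} + 322241\right)} = - \frac{8121509827}{18694 \cdot \frac{125718443}{390}} = \left(- \frac{8121509827}{18694}\right) \frac{390}{125718443} = - \frac{121822647405}{90391560517}$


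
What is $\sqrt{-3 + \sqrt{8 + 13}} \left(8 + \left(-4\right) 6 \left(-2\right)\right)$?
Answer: $56 \sqrt{-3 + \sqrt{21}} \approx 70.448$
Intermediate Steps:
$\sqrt{-3 + \sqrt{8 + 13}} \left(8 + \left(-4\right) 6 \left(-2\right)\right) = \sqrt{-3 + \sqrt{21}} \left(8 - -48\right) = \sqrt{-3 + \sqrt{21}} \left(8 + 48\right) = \sqrt{-3 + \sqrt{21}} \cdot 56 = 56 \sqrt{-3 + \sqrt{21}}$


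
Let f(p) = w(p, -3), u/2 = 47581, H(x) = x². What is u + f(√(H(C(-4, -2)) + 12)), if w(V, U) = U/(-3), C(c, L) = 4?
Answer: 95163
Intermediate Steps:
u = 95162 (u = 2*47581 = 95162)
w(V, U) = -U/3 (w(V, U) = U*(-⅓) = -U/3)
f(p) = 1 (f(p) = -⅓*(-3) = 1)
u + f(√(H(C(-4, -2)) + 12)) = 95162 + 1 = 95163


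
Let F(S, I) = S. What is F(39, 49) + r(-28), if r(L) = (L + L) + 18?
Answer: 1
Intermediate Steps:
r(L) = 18 + 2*L (r(L) = 2*L + 18 = 18 + 2*L)
F(39, 49) + r(-28) = 39 + (18 + 2*(-28)) = 39 + (18 - 56) = 39 - 38 = 1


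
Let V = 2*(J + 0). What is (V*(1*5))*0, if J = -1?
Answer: 0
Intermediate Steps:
V = -2 (V = 2*(-1 + 0) = 2*(-1) = -2)
(V*(1*5))*0 = -2*5*0 = -10*0 = 0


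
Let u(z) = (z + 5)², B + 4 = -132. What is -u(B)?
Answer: -17161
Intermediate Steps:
B = -136 (B = -4 - 132 = -136)
u(z) = (5 + z)²
-u(B) = -(5 - 136)² = -1*(-131)² = -1*17161 = -17161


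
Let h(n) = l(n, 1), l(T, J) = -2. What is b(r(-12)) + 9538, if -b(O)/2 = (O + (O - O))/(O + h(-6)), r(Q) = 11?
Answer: 85820/9 ≈ 9535.6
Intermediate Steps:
h(n) = -2
b(O) = -2*O/(-2 + O) (b(O) = -2*(O + (O - O))/(O - 2) = -2*(O + 0)/(-2 + O) = -2*O/(-2 + O))
b(r(-12)) + 9538 = -2*11/(-2 + 11) + 9538 = -2*11/9 + 9538 = -2*11*⅑ + 9538 = -22/9 + 9538 = 85820/9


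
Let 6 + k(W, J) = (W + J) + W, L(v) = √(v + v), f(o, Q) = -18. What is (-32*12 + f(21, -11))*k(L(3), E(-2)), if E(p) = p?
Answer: 3216 - 804*√6 ≈ 1246.6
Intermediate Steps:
L(v) = √2*√v (L(v) = √(2*v) = √2*√v)
k(W, J) = -6 + J + 2*W (k(W, J) = -6 + ((W + J) + W) = -6 + ((J + W) + W) = -6 + (J + 2*W) = -6 + J + 2*W)
(-32*12 + f(21, -11))*k(L(3), E(-2)) = (-32*12 - 18)*(-6 - 2 + 2*(√2*√3)) = (-384 - 18)*(-6 - 2 + 2*√6) = -402*(-8 + 2*√6) = 3216 - 804*√6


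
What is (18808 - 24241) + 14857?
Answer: 9424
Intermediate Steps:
(18808 - 24241) + 14857 = -5433 + 14857 = 9424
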